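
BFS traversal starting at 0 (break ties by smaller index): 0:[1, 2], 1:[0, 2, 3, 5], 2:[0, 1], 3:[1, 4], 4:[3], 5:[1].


BFS queue: start with [0]
Visit order: [0, 1, 2, 3, 5, 4]


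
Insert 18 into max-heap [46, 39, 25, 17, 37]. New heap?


Append 18: [46, 39, 25, 17, 37, 18]
Bubble up: no swaps needed
Result: [46, 39, 25, 17, 37, 18]


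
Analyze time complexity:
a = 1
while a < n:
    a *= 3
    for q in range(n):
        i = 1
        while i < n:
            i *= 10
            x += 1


Per nesting level: O(log n) * O(n) * O(log n) = O(n (log n)^2)
Complexity: O(n (log n)^2)


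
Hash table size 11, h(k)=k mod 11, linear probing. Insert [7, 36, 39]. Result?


Insertions: 7->slot 7; 36->slot 3; 39->slot 6
Table: [None, None, None, 36, None, None, 39, 7, None, None, None]


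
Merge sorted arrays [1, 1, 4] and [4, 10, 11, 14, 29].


Compare heads, take smaller each step.
Merged: [1, 1, 4, 4, 10, 11, 14, 29]


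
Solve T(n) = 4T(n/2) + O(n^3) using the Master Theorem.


a=4, b=2, c=3. log_2(4)=2 < c=3. Case 3: O(n^c) = O(n^3)
Complexity: O(n^3)


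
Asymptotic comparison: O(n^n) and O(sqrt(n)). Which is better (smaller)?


sublinear grows slower than n^n
O(sqrt(n)) is asymptotically smaller; O(n^n) grows faster


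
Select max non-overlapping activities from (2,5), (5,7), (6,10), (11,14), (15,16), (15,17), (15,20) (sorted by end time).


Greedy: pick earliest-ending, then skip overlaps.
Selected (4 activities): [(2, 5), (5, 7), (11, 14), (15, 16)]


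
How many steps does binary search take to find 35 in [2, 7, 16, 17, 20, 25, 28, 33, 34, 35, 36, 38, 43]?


Search for 35:
[0,12] mid=6 arr[6]=28
[7,12] mid=9 arr[9]=35
Total: 2 comparisons


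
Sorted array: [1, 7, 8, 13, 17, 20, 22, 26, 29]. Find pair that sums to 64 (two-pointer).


Two pointers: lo=0, hi=8
No pair sums to 64


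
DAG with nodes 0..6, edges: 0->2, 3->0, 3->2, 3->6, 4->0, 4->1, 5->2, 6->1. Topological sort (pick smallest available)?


Kahn's algorithm, process smallest node first
Order: [3, 4, 0, 5, 2, 6, 1]


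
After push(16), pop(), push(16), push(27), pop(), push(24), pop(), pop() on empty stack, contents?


push(16) -> [16]
pop() returns 16 -> []
push(16) -> [16]
push(27) -> [16, 27]
pop() returns 27 -> [16]
push(24) -> [16, 24]
pop() returns 24 -> [16]
pop() returns 16 -> []
Final stack (bottom to top): []


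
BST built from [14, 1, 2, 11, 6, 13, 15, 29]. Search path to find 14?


BST root = 14
Search for 14: compare at each node
Path: [14]


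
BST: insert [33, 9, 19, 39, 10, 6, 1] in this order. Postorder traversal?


Root = 33; build tree by BST insertion.
Postorder traversal: [1, 6, 10, 19, 9, 39, 33]


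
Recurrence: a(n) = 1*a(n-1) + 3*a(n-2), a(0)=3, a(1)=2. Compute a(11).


Build bottom-up:
...a(9)=2969, a(10)=6890, a(11)=1*6890+3*2969=15797


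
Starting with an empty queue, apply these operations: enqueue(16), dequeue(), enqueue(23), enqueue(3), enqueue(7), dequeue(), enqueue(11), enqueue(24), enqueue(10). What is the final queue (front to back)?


enqueue(16) -> [16]
dequeue() returns 16 -> []
enqueue(23) -> [23]
enqueue(3) -> [23, 3]
enqueue(7) -> [23, 3, 7]
dequeue() returns 23 -> [3, 7]
enqueue(11) -> [3, 7, 11]
enqueue(24) -> [3, 7, 11, 24]
enqueue(10) -> [3, 7, 11, 24, 10]
Final queue (front to back): [3, 7, 11, 24, 10]


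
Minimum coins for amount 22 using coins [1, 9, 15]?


dp[0]=0; dp[i]=1+min(dp[i-c] for c in coins)
...dp[17]=3, dp[18]=2, dp[19]=3, dp[20]=4, dp[21]=5, dp[22]=6
Minimum coins for 22 = 6


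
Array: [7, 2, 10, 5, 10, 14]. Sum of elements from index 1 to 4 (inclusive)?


Prefix sums: [0, 7, 9, 19, 24, 34, 48]
Sum[1..4] = prefix[5] - prefix[1] = 34 - 7 = 27


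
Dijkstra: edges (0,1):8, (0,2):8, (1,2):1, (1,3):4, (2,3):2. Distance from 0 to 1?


Dijkstra from 0:
Distances: {0: 0, 1: 8, 2: 8, 3: 10}
Shortest distance to 1 = 8, path = [0, 1]


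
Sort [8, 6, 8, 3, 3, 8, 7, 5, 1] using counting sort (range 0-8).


Count array: [0, 1, 0, 2, 0, 1, 1, 1, 3]
Reconstruct: [1, 3, 3, 5, 6, 7, 8, 8, 8]


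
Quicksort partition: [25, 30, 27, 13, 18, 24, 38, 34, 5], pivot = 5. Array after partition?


Elements <= 5 go left of pivot.
Result: [5, 30, 27, 13, 18, 24, 38, 34, 25], pivot at index 0


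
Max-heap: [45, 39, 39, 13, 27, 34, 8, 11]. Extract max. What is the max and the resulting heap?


Max = 45
Replace root with last, heapify down
Resulting heap: [39, 27, 39, 13, 11, 34, 8]


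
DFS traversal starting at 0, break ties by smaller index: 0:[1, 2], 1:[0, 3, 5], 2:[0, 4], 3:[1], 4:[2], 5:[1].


DFS stack-based: start with [0]
Visit order: [0, 1, 3, 5, 2, 4]


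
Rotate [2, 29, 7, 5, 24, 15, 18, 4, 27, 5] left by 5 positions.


Left rotate by 5: [15, 18, 4, 27, 5, 2, 29, 7, 5, 24]


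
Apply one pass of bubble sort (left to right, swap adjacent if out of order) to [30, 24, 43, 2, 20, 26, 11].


After one pass: [24, 30, 2, 20, 26, 11, 43]


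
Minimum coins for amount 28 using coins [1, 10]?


dp[0]=0; dp[i]=1+min(dp[i-c] for c in coins)
...dp[23]=5, dp[24]=6, dp[25]=7, dp[26]=8, dp[27]=9, dp[28]=10
Minimum coins for 28 = 10


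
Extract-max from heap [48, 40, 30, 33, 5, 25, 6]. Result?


Max = 48
Replace root with last, heapify down
Resulting heap: [40, 33, 30, 6, 5, 25]


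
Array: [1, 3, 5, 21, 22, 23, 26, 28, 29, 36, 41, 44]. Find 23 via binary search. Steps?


Search for 23:
[0,11] mid=5 arr[5]=23
Total: 1 comparisons


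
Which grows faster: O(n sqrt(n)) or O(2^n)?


n^1.5 grows slower than exponential
O(n sqrt(n)) is asymptotically smaller; O(2^n) grows faster


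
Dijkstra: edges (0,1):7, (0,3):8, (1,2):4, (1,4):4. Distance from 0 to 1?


Dijkstra from 0:
Distances: {0: 0, 1: 7, 2: 11, 3: 8, 4: 11}
Shortest distance to 1 = 7, path = [0, 1]


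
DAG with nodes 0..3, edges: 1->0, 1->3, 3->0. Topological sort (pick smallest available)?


Kahn's algorithm, process smallest node first
Order: [1, 2, 3, 0]


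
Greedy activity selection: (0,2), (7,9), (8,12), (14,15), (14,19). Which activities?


Greedy: pick earliest-ending, then skip overlaps.
Selected (3 activities): [(0, 2), (7, 9), (14, 15)]


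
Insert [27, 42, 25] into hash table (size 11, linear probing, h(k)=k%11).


Insertions: 27->slot 5; 42->slot 9; 25->slot 3
Table: [None, None, None, 25, None, 27, None, None, None, 42, None]


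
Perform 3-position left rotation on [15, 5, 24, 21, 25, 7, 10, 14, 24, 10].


Left rotate by 3: [21, 25, 7, 10, 14, 24, 10, 15, 5, 24]


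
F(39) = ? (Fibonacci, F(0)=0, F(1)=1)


F(n)=F(n-1)+F(n-2)
...F(37)=24157817, F(38)=39088169, F(39)=63245986


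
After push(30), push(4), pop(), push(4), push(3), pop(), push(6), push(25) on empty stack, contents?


push(30) -> [30]
push(4) -> [30, 4]
pop() returns 4 -> [30]
push(4) -> [30, 4]
push(3) -> [30, 4, 3]
pop() returns 3 -> [30, 4]
push(6) -> [30, 4, 6]
push(25) -> [30, 4, 6, 25]
Final stack (bottom to top): [30, 4, 6, 25]


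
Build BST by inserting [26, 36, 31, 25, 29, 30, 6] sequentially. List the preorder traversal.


Root = 26; build tree by BST insertion.
Preorder traversal: [26, 25, 6, 36, 31, 29, 30]


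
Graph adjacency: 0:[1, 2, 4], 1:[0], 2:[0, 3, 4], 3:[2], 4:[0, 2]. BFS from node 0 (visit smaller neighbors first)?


BFS queue: start with [0]
Visit order: [0, 1, 2, 4, 3]


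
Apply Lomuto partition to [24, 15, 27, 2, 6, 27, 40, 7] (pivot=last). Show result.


Elements <= 7 go left of pivot.
Result: [2, 6, 7, 24, 15, 27, 40, 27], pivot at index 2


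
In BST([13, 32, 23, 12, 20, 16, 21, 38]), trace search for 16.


BST root = 13
Search for 16: compare at each node
Path: [13, 32, 23, 20, 16]


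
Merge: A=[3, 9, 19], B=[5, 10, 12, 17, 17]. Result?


Compare heads, take smaller each step.
Merged: [3, 5, 9, 10, 12, 17, 17, 19]


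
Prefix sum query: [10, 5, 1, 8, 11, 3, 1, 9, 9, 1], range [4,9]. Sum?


Prefix sums: [0, 10, 15, 16, 24, 35, 38, 39, 48, 57, 58]
Sum[4..9] = prefix[10] - prefix[4] = 58 - 24 = 34


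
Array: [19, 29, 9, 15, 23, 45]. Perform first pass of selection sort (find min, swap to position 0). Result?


After one pass: [9, 29, 19, 15, 23, 45]


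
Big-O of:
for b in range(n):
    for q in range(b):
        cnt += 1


Per nesting level: O(n) * O(n) [triangular over b] = O(n^2)
Complexity: O(n^2)


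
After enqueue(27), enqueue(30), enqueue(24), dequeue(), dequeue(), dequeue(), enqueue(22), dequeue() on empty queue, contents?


enqueue(27) -> [27]
enqueue(30) -> [27, 30]
enqueue(24) -> [27, 30, 24]
dequeue() returns 27 -> [30, 24]
dequeue() returns 30 -> [24]
dequeue() returns 24 -> []
enqueue(22) -> [22]
dequeue() returns 22 -> []
Final queue (front to back): []


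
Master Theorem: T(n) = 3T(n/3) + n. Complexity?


a=3, b=3, c=1. log_3(3)=1 = c=1. Case 2: O(n^c log n) = O(n log n)
Complexity: O(n log n)


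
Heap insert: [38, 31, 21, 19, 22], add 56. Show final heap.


Append 56: [38, 31, 21, 19, 22, 56]
Bubble up: swap idx 5(56) with idx 2(21); swap idx 2(56) with idx 0(38)
Result: [56, 31, 38, 19, 22, 21]


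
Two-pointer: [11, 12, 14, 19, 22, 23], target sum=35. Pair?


Two pointers: lo=0, hi=5
Found pair: (12, 23) summing to 35


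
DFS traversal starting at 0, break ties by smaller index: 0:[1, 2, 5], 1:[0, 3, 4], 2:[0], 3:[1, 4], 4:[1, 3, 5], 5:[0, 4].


DFS stack-based: start with [0]
Visit order: [0, 1, 3, 4, 5, 2]


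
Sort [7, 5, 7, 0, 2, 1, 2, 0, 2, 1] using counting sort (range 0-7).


Count array: [2, 2, 3, 0, 0, 1, 0, 2]
Reconstruct: [0, 0, 1, 1, 2, 2, 2, 5, 7, 7]


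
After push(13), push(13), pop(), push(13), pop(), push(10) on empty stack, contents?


push(13) -> [13]
push(13) -> [13, 13]
pop() returns 13 -> [13]
push(13) -> [13, 13]
pop() returns 13 -> [13]
push(10) -> [13, 10]
Final stack (bottom to top): [13, 10]


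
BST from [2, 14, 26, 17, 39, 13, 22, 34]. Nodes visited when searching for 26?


BST root = 2
Search for 26: compare at each node
Path: [2, 14, 26]


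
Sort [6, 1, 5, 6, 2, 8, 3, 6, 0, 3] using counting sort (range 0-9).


Count array: [1, 1, 1, 2, 0, 1, 3, 0, 1, 0]
Reconstruct: [0, 1, 2, 3, 3, 5, 6, 6, 6, 8]


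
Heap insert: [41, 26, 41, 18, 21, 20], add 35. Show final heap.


Append 35: [41, 26, 41, 18, 21, 20, 35]
Bubble up: no swaps needed
Result: [41, 26, 41, 18, 21, 20, 35]


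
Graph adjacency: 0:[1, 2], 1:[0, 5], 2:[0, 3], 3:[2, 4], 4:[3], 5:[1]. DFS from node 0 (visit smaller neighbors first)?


DFS stack-based: start with [0]
Visit order: [0, 1, 5, 2, 3, 4]


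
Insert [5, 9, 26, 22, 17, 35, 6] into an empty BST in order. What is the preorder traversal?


Root = 5; build tree by BST insertion.
Preorder traversal: [5, 9, 6, 26, 22, 17, 35]


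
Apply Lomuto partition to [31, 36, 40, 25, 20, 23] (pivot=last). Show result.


Elements <= 23 go left of pivot.
Result: [20, 23, 40, 25, 31, 36], pivot at index 1


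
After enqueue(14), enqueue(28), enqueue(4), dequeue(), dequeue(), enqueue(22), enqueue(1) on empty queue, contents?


enqueue(14) -> [14]
enqueue(28) -> [14, 28]
enqueue(4) -> [14, 28, 4]
dequeue() returns 14 -> [28, 4]
dequeue() returns 28 -> [4]
enqueue(22) -> [4, 22]
enqueue(1) -> [4, 22, 1]
Final queue (front to back): [4, 22, 1]


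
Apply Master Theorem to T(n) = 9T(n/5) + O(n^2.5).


a=9, b=5, c=2.5. log_5(9)=1.365 < c=2.5. Case 3: O(n^c) = O(n^2.500)
Complexity: O(n^2.500)


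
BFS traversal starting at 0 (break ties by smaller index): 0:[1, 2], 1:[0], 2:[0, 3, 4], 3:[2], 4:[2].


BFS queue: start with [0]
Visit order: [0, 1, 2, 3, 4]


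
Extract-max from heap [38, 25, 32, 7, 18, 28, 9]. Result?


Max = 38
Replace root with last, heapify down
Resulting heap: [32, 25, 28, 7, 18, 9]


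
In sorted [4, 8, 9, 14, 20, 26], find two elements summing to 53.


Two pointers: lo=0, hi=5
No pair sums to 53


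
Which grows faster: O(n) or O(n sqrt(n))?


linear grows slower than n^1.5
O(n) is asymptotically smaller; O(n sqrt(n)) grows faster


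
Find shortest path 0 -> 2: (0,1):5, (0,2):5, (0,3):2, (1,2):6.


Dijkstra from 0:
Distances: {0: 0, 1: 5, 2: 5, 3: 2}
Shortest distance to 2 = 5, path = [0, 2]


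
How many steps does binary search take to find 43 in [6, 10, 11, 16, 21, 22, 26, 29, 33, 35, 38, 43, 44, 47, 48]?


Search for 43:
[0,14] mid=7 arr[7]=29
[8,14] mid=11 arr[11]=43
Total: 2 comparisons


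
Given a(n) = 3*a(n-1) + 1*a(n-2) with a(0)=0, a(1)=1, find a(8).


Build bottom-up:
...a(6)=360, a(7)=1189, a(8)=3*1189+1*360=3927


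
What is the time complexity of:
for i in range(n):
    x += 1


Per nesting level: O(n) = O(n)
Complexity: O(n)


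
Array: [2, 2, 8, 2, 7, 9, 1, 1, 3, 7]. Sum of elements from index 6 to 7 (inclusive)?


Prefix sums: [0, 2, 4, 12, 14, 21, 30, 31, 32, 35, 42]
Sum[6..7] = prefix[8] - prefix[6] = 32 - 30 = 2


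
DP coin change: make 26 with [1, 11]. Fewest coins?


dp[0]=0; dp[i]=1+min(dp[i-c] for c in coins)
...dp[21]=11, dp[22]=2, dp[23]=3, dp[24]=4, dp[25]=5, dp[26]=6
Minimum coins for 26 = 6


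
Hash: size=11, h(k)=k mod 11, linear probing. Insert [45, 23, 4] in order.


Insertions: 45->slot 1; 23->slot 2; 4->slot 4
Table: [None, 45, 23, None, 4, None, None, None, None, None, None]


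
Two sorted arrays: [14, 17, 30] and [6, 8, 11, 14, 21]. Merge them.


Compare heads, take smaller each step.
Merged: [6, 8, 11, 14, 14, 17, 21, 30]


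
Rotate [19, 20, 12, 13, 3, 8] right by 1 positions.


Right rotate by 1: [8, 19, 20, 12, 13, 3]


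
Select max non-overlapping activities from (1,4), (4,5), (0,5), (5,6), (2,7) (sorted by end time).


Greedy: pick earliest-ending, then skip overlaps.
Selected (3 activities): [(1, 4), (4, 5), (5, 6)]


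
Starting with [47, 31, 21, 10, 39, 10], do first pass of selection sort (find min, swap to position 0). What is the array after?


After one pass: [10, 31, 21, 47, 39, 10]


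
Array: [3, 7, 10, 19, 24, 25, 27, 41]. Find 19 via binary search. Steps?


Search for 19:
[0,7] mid=3 arr[3]=19
Total: 1 comparisons


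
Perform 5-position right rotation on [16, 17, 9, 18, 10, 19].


Right rotate by 5: [17, 9, 18, 10, 19, 16]


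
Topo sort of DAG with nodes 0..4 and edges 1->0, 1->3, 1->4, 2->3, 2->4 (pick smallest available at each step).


Kahn's algorithm, process smallest node first
Order: [1, 0, 2, 3, 4]


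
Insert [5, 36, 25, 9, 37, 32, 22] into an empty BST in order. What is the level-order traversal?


Root = 5; build tree by BST insertion.
Level-Order traversal: [5, 36, 25, 37, 9, 32, 22]


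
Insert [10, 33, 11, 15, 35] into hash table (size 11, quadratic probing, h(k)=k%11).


Insertions: 10->slot 10; 33->slot 0; 11->slot 1; 15->slot 4; 35->slot 2
Table: [33, 11, 35, None, 15, None, None, None, None, None, 10]


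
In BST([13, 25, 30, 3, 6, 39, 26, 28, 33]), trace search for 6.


BST root = 13
Search for 6: compare at each node
Path: [13, 3, 6]


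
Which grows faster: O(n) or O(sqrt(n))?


sublinear grows slower than linear
O(sqrt(n)) is asymptotically smaller; O(n) grows faster


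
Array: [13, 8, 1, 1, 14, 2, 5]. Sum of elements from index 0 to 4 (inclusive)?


Prefix sums: [0, 13, 21, 22, 23, 37, 39, 44]
Sum[0..4] = prefix[5] - prefix[0] = 37 - 0 = 37


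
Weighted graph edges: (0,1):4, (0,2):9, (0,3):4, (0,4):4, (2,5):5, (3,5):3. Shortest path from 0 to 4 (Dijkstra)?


Dijkstra from 0:
Distances: {0: 0, 1: 4, 2: 9, 3: 4, 4: 4, 5: 7}
Shortest distance to 4 = 4, path = [0, 4]


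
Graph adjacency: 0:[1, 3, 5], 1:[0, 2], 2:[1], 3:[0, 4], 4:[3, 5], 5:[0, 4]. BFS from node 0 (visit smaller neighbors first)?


BFS queue: start with [0]
Visit order: [0, 1, 3, 5, 2, 4]


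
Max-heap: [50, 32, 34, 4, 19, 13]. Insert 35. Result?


Append 35: [50, 32, 34, 4, 19, 13, 35]
Bubble up: swap idx 6(35) with idx 2(34)
Result: [50, 32, 35, 4, 19, 13, 34]


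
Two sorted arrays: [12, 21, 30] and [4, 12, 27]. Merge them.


Compare heads, take smaller each step.
Merged: [4, 12, 12, 21, 27, 30]


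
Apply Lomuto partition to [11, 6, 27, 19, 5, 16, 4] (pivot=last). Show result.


Elements <= 4 go left of pivot.
Result: [4, 6, 27, 19, 5, 16, 11], pivot at index 0


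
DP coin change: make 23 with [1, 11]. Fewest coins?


dp[0]=0; dp[i]=1+min(dp[i-c] for c in coins)
...dp[18]=8, dp[19]=9, dp[20]=10, dp[21]=11, dp[22]=2, dp[23]=3
Minimum coins for 23 = 3


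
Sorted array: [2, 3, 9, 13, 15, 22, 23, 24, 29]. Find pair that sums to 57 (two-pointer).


Two pointers: lo=0, hi=8
No pair sums to 57


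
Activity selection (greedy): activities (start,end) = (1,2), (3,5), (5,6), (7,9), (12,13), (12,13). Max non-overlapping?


Greedy: pick earliest-ending, then skip overlaps.
Selected (5 activities): [(1, 2), (3, 5), (5, 6), (7, 9), (12, 13)]


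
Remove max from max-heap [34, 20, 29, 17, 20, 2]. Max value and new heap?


Max = 34
Replace root with last, heapify down
Resulting heap: [29, 20, 2, 17, 20]


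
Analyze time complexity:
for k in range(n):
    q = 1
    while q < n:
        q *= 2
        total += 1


Per nesting level: O(n) * O(log n) = O(n log n)
Complexity: O(n log n)


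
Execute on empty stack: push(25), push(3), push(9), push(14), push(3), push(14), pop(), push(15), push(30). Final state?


push(25) -> [25]
push(3) -> [25, 3]
push(9) -> [25, 3, 9]
push(14) -> [25, 3, 9, 14]
push(3) -> [25, 3, 9, 14, 3]
push(14) -> [25, 3, 9, 14, 3, 14]
pop() returns 14 -> [25, 3, 9, 14, 3]
push(15) -> [25, 3, 9, 14, 3, 15]
push(30) -> [25, 3, 9, 14, 3, 15, 30]
Final stack (bottom to top): [25, 3, 9, 14, 3, 15, 30]


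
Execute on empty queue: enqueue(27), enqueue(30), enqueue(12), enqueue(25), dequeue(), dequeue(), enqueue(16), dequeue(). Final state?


enqueue(27) -> [27]
enqueue(30) -> [27, 30]
enqueue(12) -> [27, 30, 12]
enqueue(25) -> [27, 30, 12, 25]
dequeue() returns 27 -> [30, 12, 25]
dequeue() returns 30 -> [12, 25]
enqueue(16) -> [12, 25, 16]
dequeue() returns 12 -> [25, 16]
Final queue (front to back): [25, 16]


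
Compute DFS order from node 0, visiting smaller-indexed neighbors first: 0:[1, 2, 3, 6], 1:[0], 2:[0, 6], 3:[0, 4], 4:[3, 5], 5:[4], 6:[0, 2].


DFS stack-based: start with [0]
Visit order: [0, 1, 2, 6, 3, 4, 5]


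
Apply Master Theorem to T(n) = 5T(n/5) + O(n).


a=5, b=5, c=1. log_5(5)=1 = c=1. Case 2: O(n^c log n) = O(n log n)
Complexity: O(n log n)


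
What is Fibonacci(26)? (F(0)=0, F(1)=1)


F(n)=F(n-1)+F(n-2)
...F(24)=46368, F(25)=75025, F(26)=121393


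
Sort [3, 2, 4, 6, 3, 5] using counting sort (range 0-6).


Count array: [0, 0, 1, 2, 1, 1, 1]
Reconstruct: [2, 3, 3, 4, 5, 6]


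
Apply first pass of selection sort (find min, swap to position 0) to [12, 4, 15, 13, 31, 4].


After one pass: [4, 12, 15, 13, 31, 4]


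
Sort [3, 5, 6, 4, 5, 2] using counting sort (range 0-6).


Count array: [0, 0, 1, 1, 1, 2, 1]
Reconstruct: [2, 3, 4, 5, 5, 6]


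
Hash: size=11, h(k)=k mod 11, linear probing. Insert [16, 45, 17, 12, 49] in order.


Insertions: 16->slot 5; 45->slot 1; 17->slot 6; 12->slot 2; 49->slot 7
Table: [None, 45, 12, None, None, 16, 17, 49, None, None, None]


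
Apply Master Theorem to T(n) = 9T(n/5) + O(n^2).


a=9, b=5, c=2. log_5(9)=1.365 < c=2. Case 3: O(n^c) = O(n^2)
Complexity: O(n^2)


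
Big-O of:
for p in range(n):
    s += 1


Per nesting level: O(n) = O(n)
Complexity: O(n)


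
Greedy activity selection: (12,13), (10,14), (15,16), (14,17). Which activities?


Greedy: pick earliest-ending, then skip overlaps.
Selected (2 activities): [(12, 13), (15, 16)]


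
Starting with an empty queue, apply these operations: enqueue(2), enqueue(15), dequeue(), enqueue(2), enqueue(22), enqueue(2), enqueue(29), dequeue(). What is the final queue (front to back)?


enqueue(2) -> [2]
enqueue(15) -> [2, 15]
dequeue() returns 2 -> [15]
enqueue(2) -> [15, 2]
enqueue(22) -> [15, 2, 22]
enqueue(2) -> [15, 2, 22, 2]
enqueue(29) -> [15, 2, 22, 2, 29]
dequeue() returns 15 -> [2, 22, 2, 29]
Final queue (front to back): [2, 22, 2, 29]


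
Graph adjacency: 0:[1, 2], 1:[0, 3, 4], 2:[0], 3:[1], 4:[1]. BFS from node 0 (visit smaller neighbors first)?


BFS queue: start with [0]
Visit order: [0, 1, 2, 3, 4]


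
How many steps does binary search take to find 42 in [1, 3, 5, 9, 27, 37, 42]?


Search for 42:
[0,6] mid=3 arr[3]=9
[4,6] mid=5 arr[5]=37
[6,6] mid=6 arr[6]=42
Total: 3 comparisons


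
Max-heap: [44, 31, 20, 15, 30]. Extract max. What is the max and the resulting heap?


Max = 44
Replace root with last, heapify down
Resulting heap: [31, 30, 20, 15]


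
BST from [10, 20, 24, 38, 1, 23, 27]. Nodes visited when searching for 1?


BST root = 10
Search for 1: compare at each node
Path: [10, 1]


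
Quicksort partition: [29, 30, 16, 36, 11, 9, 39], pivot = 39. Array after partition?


Elements <= 39 go left of pivot.
Result: [29, 30, 16, 36, 11, 9, 39], pivot at index 6


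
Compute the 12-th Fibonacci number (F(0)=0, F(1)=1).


F(n)=F(n-1)+F(n-2)
...F(10)=55, F(11)=89, F(12)=144


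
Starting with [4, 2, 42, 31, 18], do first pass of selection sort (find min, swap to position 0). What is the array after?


After one pass: [2, 4, 42, 31, 18]


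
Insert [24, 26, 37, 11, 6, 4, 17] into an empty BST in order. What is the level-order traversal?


Root = 24; build tree by BST insertion.
Level-Order traversal: [24, 11, 26, 6, 17, 37, 4]


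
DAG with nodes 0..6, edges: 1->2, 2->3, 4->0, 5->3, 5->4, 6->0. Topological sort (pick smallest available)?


Kahn's algorithm, process smallest node first
Order: [1, 2, 5, 3, 4, 6, 0]


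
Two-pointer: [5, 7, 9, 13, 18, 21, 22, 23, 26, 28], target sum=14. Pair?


Two pointers: lo=0, hi=9
Found pair: (5, 9) summing to 14


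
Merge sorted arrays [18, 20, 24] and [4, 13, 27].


Compare heads, take smaller each step.
Merged: [4, 13, 18, 20, 24, 27]


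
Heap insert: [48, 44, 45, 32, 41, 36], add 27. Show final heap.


Append 27: [48, 44, 45, 32, 41, 36, 27]
Bubble up: no swaps needed
Result: [48, 44, 45, 32, 41, 36, 27]


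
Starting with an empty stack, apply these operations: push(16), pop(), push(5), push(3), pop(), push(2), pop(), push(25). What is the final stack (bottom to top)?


push(16) -> [16]
pop() returns 16 -> []
push(5) -> [5]
push(3) -> [5, 3]
pop() returns 3 -> [5]
push(2) -> [5, 2]
pop() returns 2 -> [5]
push(25) -> [5, 25]
Final stack (bottom to top): [5, 25]


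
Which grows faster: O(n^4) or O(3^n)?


quartic grows slower than exponential (base 3)
O(n^4) is asymptotically smaller; O(3^n) grows faster


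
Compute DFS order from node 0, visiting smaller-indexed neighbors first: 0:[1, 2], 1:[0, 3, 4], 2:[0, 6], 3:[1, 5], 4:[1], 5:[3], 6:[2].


DFS stack-based: start with [0]
Visit order: [0, 1, 3, 5, 4, 2, 6]


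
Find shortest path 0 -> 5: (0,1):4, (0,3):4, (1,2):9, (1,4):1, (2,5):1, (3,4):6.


Dijkstra from 0:
Distances: {0: 0, 1: 4, 2: 13, 3: 4, 4: 5, 5: 14}
Shortest distance to 5 = 14, path = [0, 1, 2, 5]


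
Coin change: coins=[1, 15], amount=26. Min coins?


dp[0]=0; dp[i]=1+min(dp[i-c] for c in coins)
...dp[21]=7, dp[22]=8, dp[23]=9, dp[24]=10, dp[25]=11, dp[26]=12
Minimum coins for 26 = 12


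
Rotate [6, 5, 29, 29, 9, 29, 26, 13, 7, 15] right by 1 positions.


Right rotate by 1: [15, 6, 5, 29, 29, 9, 29, 26, 13, 7]


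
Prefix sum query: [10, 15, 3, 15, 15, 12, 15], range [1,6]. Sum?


Prefix sums: [0, 10, 25, 28, 43, 58, 70, 85]
Sum[1..6] = prefix[7] - prefix[1] = 85 - 10 = 75


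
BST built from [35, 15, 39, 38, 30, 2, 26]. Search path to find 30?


BST root = 35
Search for 30: compare at each node
Path: [35, 15, 30]


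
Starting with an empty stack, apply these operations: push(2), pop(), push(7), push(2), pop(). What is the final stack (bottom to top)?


push(2) -> [2]
pop() returns 2 -> []
push(7) -> [7]
push(2) -> [7, 2]
pop() returns 2 -> [7]
Final stack (bottom to top): [7]


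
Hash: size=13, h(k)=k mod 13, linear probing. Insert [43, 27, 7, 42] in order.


Insertions: 43->slot 4; 27->slot 1; 7->slot 7; 42->slot 3
Table: [None, 27, None, 42, 43, None, None, 7, None, None, None, None, None]


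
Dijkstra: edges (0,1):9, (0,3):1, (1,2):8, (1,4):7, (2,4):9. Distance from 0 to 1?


Dijkstra from 0:
Distances: {0: 0, 1: 9, 2: 17, 3: 1, 4: 16}
Shortest distance to 1 = 9, path = [0, 1]


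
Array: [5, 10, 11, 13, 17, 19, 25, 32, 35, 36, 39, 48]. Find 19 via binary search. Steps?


Search for 19:
[0,11] mid=5 arr[5]=19
Total: 1 comparisons


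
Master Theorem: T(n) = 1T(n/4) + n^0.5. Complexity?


a=1, b=4, c=0.5. log_4(1)=0 < c=0.5. Case 3: O(n^c) = O(sqrt(n))
Complexity: O(sqrt(n))


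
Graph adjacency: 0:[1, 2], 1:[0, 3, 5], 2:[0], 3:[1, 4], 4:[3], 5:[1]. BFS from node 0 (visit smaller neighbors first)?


BFS queue: start with [0]
Visit order: [0, 1, 2, 3, 5, 4]


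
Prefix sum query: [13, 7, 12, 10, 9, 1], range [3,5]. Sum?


Prefix sums: [0, 13, 20, 32, 42, 51, 52]
Sum[3..5] = prefix[6] - prefix[3] = 52 - 32 = 20


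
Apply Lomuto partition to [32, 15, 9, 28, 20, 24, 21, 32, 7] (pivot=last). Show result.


Elements <= 7 go left of pivot.
Result: [7, 15, 9, 28, 20, 24, 21, 32, 32], pivot at index 0


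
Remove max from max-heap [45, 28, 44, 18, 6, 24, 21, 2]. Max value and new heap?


Max = 45
Replace root with last, heapify down
Resulting heap: [44, 28, 24, 18, 6, 2, 21]


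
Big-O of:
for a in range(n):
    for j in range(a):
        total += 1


Per nesting level: O(n) * O(n) [triangular over a] = O(n^2)
Complexity: O(n^2)


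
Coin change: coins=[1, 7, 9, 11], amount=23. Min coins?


dp[0]=0; dp[i]=1+min(dp[i-c] for c in coins)
...dp[18]=2, dp[19]=3, dp[20]=2, dp[21]=3, dp[22]=2, dp[23]=3
Minimum coins for 23 = 3


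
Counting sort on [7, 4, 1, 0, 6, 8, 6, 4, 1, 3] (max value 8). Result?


Count array: [1, 2, 0, 1, 2, 0, 2, 1, 1]
Reconstruct: [0, 1, 1, 3, 4, 4, 6, 6, 7, 8]


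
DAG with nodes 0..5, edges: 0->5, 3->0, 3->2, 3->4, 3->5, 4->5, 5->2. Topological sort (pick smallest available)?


Kahn's algorithm, process smallest node first
Order: [1, 3, 0, 4, 5, 2]


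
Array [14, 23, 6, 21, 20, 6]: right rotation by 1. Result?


Right rotate by 1: [6, 14, 23, 6, 21, 20]


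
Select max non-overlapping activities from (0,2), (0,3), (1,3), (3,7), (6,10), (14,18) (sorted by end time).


Greedy: pick earliest-ending, then skip overlaps.
Selected (3 activities): [(0, 2), (3, 7), (14, 18)]


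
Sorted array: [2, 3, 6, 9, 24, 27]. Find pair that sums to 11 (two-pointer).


Two pointers: lo=0, hi=5
Found pair: (2, 9) summing to 11


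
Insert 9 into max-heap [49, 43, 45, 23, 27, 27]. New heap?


Append 9: [49, 43, 45, 23, 27, 27, 9]
Bubble up: no swaps needed
Result: [49, 43, 45, 23, 27, 27, 9]


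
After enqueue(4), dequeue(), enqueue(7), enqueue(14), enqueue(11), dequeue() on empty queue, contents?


enqueue(4) -> [4]
dequeue() returns 4 -> []
enqueue(7) -> [7]
enqueue(14) -> [7, 14]
enqueue(11) -> [7, 14, 11]
dequeue() returns 7 -> [14, 11]
Final queue (front to back): [14, 11]


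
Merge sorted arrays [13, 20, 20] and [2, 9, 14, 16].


Compare heads, take smaller each step.
Merged: [2, 9, 13, 14, 16, 20, 20]


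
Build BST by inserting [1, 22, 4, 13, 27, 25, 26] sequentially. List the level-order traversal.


Root = 1; build tree by BST insertion.
Level-Order traversal: [1, 22, 4, 27, 13, 25, 26]


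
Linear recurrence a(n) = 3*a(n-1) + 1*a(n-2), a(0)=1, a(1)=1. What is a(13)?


Build bottom-up:
...a(11)=184318, a(12)=608761, a(13)=3*608761+1*184318=2010601


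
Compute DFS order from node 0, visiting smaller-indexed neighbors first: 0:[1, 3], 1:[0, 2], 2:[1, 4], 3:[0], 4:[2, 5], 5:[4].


DFS stack-based: start with [0]
Visit order: [0, 1, 2, 4, 5, 3]


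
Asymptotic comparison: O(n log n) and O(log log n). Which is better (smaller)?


double-logarithmic grows slower than linearithmic
O(log log n) is asymptotically smaller; O(n log n) grows faster


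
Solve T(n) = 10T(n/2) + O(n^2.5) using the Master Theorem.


a=10, b=2, c=2.5. log_2(10)=3.322 > c=2.5. Case 1: O(n^log_b(a)) = O(n^3.322)
Complexity: O(n^3.322)


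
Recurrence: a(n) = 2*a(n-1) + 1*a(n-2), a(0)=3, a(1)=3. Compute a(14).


Build bottom-up:
...a(12)=58803, a(13)=141963, a(14)=2*141963+1*58803=342729


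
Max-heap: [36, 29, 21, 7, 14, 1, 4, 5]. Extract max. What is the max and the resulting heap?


Max = 36
Replace root with last, heapify down
Resulting heap: [29, 14, 21, 7, 5, 1, 4]


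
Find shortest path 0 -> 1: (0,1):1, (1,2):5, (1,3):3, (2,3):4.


Dijkstra from 0:
Distances: {0: 0, 1: 1, 2: 6, 3: 4}
Shortest distance to 1 = 1, path = [0, 1]


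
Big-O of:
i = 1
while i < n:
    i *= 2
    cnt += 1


Per nesting level: O(log n) = O(log n)
Complexity: O(log n)


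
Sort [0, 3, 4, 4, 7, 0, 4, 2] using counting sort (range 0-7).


Count array: [2, 0, 1, 1, 3, 0, 0, 1]
Reconstruct: [0, 0, 2, 3, 4, 4, 4, 7]


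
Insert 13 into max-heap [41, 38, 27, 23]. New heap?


Append 13: [41, 38, 27, 23, 13]
Bubble up: no swaps needed
Result: [41, 38, 27, 23, 13]


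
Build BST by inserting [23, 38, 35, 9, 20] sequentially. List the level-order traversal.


Root = 23; build tree by BST insertion.
Level-Order traversal: [23, 9, 38, 20, 35]


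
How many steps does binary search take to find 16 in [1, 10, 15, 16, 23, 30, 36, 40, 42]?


Search for 16:
[0,8] mid=4 arr[4]=23
[0,3] mid=1 arr[1]=10
[2,3] mid=2 arr[2]=15
[3,3] mid=3 arr[3]=16
Total: 4 comparisons


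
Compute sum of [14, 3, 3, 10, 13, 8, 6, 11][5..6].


Prefix sums: [0, 14, 17, 20, 30, 43, 51, 57, 68]
Sum[5..6] = prefix[7] - prefix[5] = 57 - 43 = 14


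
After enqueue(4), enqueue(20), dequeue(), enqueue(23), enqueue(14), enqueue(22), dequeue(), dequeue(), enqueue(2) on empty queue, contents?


enqueue(4) -> [4]
enqueue(20) -> [4, 20]
dequeue() returns 4 -> [20]
enqueue(23) -> [20, 23]
enqueue(14) -> [20, 23, 14]
enqueue(22) -> [20, 23, 14, 22]
dequeue() returns 20 -> [23, 14, 22]
dequeue() returns 23 -> [14, 22]
enqueue(2) -> [14, 22, 2]
Final queue (front to back): [14, 22, 2]


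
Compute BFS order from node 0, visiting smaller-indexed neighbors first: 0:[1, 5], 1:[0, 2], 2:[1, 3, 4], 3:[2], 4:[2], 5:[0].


BFS queue: start with [0]
Visit order: [0, 1, 5, 2, 3, 4]


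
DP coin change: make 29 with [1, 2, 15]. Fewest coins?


dp[0]=0; dp[i]=1+min(dp[i-c] for c in coins)
...dp[24]=6, dp[25]=6, dp[26]=7, dp[27]=7, dp[28]=8, dp[29]=8
Minimum coins for 29 = 8


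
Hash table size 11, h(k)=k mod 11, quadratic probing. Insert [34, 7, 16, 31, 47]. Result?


Insertions: 34->slot 1; 7->slot 7; 16->slot 5; 31->slot 9; 47->slot 3
Table: [None, 34, None, 47, None, 16, None, 7, None, 31, None]


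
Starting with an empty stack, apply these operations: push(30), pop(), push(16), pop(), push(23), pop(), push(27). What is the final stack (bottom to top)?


push(30) -> [30]
pop() returns 30 -> []
push(16) -> [16]
pop() returns 16 -> []
push(23) -> [23]
pop() returns 23 -> []
push(27) -> [27]
Final stack (bottom to top): [27]


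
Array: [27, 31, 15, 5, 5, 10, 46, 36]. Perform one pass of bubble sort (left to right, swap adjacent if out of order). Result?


After one pass: [27, 15, 5, 5, 10, 31, 36, 46]


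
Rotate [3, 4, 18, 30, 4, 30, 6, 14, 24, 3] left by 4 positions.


Left rotate by 4: [4, 30, 6, 14, 24, 3, 3, 4, 18, 30]


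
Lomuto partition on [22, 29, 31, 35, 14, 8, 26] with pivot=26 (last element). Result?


Elements <= 26 go left of pivot.
Result: [22, 14, 8, 26, 29, 31, 35], pivot at index 3


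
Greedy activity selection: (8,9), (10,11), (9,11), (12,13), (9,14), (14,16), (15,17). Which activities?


Greedy: pick earliest-ending, then skip overlaps.
Selected (4 activities): [(8, 9), (10, 11), (12, 13), (14, 16)]


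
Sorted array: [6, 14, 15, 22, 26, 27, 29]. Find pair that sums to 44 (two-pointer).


Two pointers: lo=0, hi=6
Found pair: (15, 29) summing to 44


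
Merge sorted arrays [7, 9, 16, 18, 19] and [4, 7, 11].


Compare heads, take smaller each step.
Merged: [4, 7, 7, 9, 11, 16, 18, 19]


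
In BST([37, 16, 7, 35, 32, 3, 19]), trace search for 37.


BST root = 37
Search for 37: compare at each node
Path: [37]


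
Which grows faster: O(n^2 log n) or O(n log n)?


linearithmic grows slower than n^2 log n
O(n log n) is asymptotically smaller; O(n^2 log n) grows faster


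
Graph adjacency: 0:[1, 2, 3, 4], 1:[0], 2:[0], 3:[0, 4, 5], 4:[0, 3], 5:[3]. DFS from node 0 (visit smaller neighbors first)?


DFS stack-based: start with [0]
Visit order: [0, 1, 2, 3, 4, 5]


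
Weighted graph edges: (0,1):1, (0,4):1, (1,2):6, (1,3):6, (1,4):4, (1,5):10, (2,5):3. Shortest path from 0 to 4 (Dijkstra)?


Dijkstra from 0:
Distances: {0: 0, 1: 1, 2: 7, 3: 7, 4: 1, 5: 10}
Shortest distance to 4 = 1, path = [0, 4]


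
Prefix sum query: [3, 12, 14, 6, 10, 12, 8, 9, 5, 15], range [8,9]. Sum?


Prefix sums: [0, 3, 15, 29, 35, 45, 57, 65, 74, 79, 94]
Sum[8..9] = prefix[10] - prefix[8] = 94 - 74 = 20


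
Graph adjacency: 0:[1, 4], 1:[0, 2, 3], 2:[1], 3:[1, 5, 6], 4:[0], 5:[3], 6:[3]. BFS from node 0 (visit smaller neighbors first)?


BFS queue: start with [0]
Visit order: [0, 1, 4, 2, 3, 5, 6]


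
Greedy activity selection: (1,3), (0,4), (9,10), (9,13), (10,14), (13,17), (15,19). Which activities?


Greedy: pick earliest-ending, then skip overlaps.
Selected (4 activities): [(1, 3), (9, 10), (10, 14), (15, 19)]


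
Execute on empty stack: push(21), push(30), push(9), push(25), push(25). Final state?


push(21) -> [21]
push(30) -> [21, 30]
push(9) -> [21, 30, 9]
push(25) -> [21, 30, 9, 25]
push(25) -> [21, 30, 9, 25, 25]
Final stack (bottom to top): [21, 30, 9, 25, 25]


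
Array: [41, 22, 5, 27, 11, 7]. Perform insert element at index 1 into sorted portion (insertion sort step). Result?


After one pass: [22, 41, 5, 27, 11, 7]


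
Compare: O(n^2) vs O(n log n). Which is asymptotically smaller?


linearithmic grows slower than quadratic
O(n log n) is asymptotically smaller; O(n^2) grows faster


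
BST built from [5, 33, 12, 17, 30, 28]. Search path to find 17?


BST root = 5
Search for 17: compare at each node
Path: [5, 33, 12, 17]


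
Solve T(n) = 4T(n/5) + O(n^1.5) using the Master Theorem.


a=4, b=5, c=1.5. log_5(4)=0.861 < c=1.5. Case 3: O(n^c) = O(n^1.500)
Complexity: O(n^1.500)


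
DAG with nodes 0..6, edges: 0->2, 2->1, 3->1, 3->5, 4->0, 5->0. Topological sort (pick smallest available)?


Kahn's algorithm, process smallest node first
Order: [3, 4, 5, 0, 2, 1, 6]


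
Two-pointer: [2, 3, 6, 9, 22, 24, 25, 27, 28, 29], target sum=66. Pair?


Two pointers: lo=0, hi=9
No pair sums to 66


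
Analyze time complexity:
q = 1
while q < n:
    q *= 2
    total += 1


Per nesting level: O(log n) = O(log n)
Complexity: O(log n)


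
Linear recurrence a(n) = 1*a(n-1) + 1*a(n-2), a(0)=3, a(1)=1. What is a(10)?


Build bottom-up:
...a(8)=60, a(9)=97, a(10)=1*97+1*60=157


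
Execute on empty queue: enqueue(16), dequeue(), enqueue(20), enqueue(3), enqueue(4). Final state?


enqueue(16) -> [16]
dequeue() returns 16 -> []
enqueue(20) -> [20]
enqueue(3) -> [20, 3]
enqueue(4) -> [20, 3, 4]
Final queue (front to back): [20, 3, 4]


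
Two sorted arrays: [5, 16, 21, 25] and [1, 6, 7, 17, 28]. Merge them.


Compare heads, take smaller each step.
Merged: [1, 5, 6, 7, 16, 17, 21, 25, 28]


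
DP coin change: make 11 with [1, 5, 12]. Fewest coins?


dp[0]=0; dp[i]=1+min(dp[i-c] for c in coins)
...dp[6]=2, dp[7]=3, dp[8]=4, dp[9]=5, dp[10]=2, dp[11]=3
Minimum coins for 11 = 3


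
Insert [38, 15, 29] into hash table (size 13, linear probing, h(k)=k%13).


Insertions: 38->slot 12; 15->slot 2; 29->slot 3
Table: [None, None, 15, 29, None, None, None, None, None, None, None, None, 38]


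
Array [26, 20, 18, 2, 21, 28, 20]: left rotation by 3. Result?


Left rotate by 3: [2, 21, 28, 20, 26, 20, 18]


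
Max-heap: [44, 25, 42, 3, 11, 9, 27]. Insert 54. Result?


Append 54: [44, 25, 42, 3, 11, 9, 27, 54]
Bubble up: swap idx 7(54) with idx 3(3); swap idx 3(54) with idx 1(25); swap idx 1(54) with idx 0(44)
Result: [54, 44, 42, 25, 11, 9, 27, 3]


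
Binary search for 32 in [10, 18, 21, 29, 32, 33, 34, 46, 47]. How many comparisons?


Search for 32:
[0,8] mid=4 arr[4]=32
Total: 1 comparisons


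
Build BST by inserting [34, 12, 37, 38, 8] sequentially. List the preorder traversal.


Root = 34; build tree by BST insertion.
Preorder traversal: [34, 12, 8, 37, 38]


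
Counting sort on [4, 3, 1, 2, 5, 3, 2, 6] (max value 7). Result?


Count array: [0, 1, 2, 2, 1, 1, 1, 0]
Reconstruct: [1, 2, 2, 3, 3, 4, 5, 6]


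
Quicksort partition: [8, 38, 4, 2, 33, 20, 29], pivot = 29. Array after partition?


Elements <= 29 go left of pivot.
Result: [8, 4, 2, 20, 29, 38, 33], pivot at index 4


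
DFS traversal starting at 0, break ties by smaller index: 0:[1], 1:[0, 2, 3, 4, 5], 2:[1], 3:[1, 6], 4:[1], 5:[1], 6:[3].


DFS stack-based: start with [0]
Visit order: [0, 1, 2, 3, 6, 4, 5]


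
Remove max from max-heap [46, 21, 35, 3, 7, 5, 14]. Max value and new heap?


Max = 46
Replace root with last, heapify down
Resulting heap: [35, 21, 14, 3, 7, 5]


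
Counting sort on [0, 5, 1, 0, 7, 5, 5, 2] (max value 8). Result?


Count array: [2, 1, 1, 0, 0, 3, 0, 1, 0]
Reconstruct: [0, 0, 1, 2, 5, 5, 5, 7]


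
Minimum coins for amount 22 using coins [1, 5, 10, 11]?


dp[0]=0; dp[i]=1+min(dp[i-c] for c in coins)
...dp[17]=3, dp[18]=4, dp[19]=5, dp[20]=2, dp[21]=2, dp[22]=2
Minimum coins for 22 = 2


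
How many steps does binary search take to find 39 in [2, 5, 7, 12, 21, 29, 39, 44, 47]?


Search for 39:
[0,8] mid=4 arr[4]=21
[5,8] mid=6 arr[6]=39
Total: 2 comparisons


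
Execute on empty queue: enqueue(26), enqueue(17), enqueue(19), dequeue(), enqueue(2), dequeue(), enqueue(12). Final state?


enqueue(26) -> [26]
enqueue(17) -> [26, 17]
enqueue(19) -> [26, 17, 19]
dequeue() returns 26 -> [17, 19]
enqueue(2) -> [17, 19, 2]
dequeue() returns 17 -> [19, 2]
enqueue(12) -> [19, 2, 12]
Final queue (front to back): [19, 2, 12]


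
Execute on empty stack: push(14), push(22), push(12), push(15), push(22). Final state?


push(14) -> [14]
push(22) -> [14, 22]
push(12) -> [14, 22, 12]
push(15) -> [14, 22, 12, 15]
push(22) -> [14, 22, 12, 15, 22]
Final stack (bottom to top): [14, 22, 12, 15, 22]


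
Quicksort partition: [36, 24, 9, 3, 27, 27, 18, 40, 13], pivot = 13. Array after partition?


Elements <= 13 go left of pivot.
Result: [9, 3, 13, 24, 27, 27, 18, 40, 36], pivot at index 2


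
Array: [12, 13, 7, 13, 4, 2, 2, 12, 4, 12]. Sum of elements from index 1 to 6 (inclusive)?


Prefix sums: [0, 12, 25, 32, 45, 49, 51, 53, 65, 69, 81]
Sum[1..6] = prefix[7] - prefix[1] = 53 - 12 = 41


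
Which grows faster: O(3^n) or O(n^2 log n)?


n^2 log n grows slower than exponential (base 3)
O(n^2 log n) is asymptotically smaller; O(3^n) grows faster


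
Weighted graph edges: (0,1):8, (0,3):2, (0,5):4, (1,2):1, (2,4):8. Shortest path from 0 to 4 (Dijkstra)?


Dijkstra from 0:
Distances: {0: 0, 1: 8, 2: 9, 3: 2, 4: 17, 5: 4}
Shortest distance to 4 = 17, path = [0, 1, 2, 4]


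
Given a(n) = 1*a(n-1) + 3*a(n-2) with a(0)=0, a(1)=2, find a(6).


Build bottom-up:
...a(4)=14, a(5)=38, a(6)=1*38+3*14=80
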